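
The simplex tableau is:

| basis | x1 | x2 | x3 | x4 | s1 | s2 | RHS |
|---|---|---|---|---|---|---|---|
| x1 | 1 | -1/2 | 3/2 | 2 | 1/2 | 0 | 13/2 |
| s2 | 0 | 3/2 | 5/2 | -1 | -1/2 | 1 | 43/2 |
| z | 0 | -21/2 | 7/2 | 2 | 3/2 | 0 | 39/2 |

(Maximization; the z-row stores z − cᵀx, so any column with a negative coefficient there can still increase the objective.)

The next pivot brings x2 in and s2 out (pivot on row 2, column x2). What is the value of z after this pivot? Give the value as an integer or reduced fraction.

170

Minimum ratio for x2: (43/2)/(3/2) = 43/3.
z changes by −(z-row coeff of x2)·ratio = −(-21/2)·(43/3) = 301/2.
New z = 39/2 + (301/2) = 170.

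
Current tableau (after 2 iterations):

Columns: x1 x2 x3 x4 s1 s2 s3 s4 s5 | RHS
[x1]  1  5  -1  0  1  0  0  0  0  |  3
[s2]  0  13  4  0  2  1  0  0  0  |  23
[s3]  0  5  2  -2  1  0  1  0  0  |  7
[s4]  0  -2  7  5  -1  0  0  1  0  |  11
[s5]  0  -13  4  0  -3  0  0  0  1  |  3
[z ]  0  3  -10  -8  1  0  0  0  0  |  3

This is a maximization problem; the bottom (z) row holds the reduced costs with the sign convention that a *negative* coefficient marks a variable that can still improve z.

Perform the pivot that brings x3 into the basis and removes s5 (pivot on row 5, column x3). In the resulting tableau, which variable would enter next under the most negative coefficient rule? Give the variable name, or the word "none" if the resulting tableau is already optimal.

Pivot element 4. New z-row = old z-row − (-10)·(row 5/4).
Updated z-row coefficients: x1: 0, x2: -59/2, x3: 0, x4: -8, s1: -13/2, s2: 0, s3: 0, s4: 0, s5: 5/2.
The most negative is -59/2 in column x2, so x2 would enter next.

x2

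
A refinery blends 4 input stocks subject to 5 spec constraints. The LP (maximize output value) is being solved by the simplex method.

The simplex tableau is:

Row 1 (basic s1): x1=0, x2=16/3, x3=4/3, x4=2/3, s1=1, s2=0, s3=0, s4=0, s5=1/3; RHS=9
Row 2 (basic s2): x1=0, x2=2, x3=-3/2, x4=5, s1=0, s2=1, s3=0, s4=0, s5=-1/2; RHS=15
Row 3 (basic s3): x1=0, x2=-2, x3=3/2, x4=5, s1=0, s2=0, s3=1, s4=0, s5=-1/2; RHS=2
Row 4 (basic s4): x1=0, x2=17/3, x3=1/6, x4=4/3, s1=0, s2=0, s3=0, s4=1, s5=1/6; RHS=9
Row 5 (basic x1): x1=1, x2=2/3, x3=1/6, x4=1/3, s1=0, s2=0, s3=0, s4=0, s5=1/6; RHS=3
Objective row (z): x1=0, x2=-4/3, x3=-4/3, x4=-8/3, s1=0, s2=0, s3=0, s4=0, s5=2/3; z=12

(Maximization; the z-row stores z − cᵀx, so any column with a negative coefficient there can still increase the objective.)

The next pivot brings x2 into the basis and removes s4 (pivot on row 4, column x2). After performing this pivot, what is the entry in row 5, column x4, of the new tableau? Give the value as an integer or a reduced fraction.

3/17

Pivot element is row 4, column x2: 17/3.
Normalize row 4: new (row 4, x4) = (4/3)/(17/3) = 4/17.
row 5 ← row 5 − (2/3)·(new row 4): 1/3 − (2/3)·(4/17) = 3/17.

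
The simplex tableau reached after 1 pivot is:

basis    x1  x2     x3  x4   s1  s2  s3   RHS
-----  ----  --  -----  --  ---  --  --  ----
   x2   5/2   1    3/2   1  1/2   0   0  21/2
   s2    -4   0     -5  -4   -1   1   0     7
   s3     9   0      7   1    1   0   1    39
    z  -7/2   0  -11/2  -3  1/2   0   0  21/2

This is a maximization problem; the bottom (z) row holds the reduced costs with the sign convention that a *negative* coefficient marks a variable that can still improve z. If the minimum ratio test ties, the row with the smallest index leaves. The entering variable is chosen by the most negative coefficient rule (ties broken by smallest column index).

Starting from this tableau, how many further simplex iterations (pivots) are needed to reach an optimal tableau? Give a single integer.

2

pivot: x3 in, s3 out → z = 288/7
pivot: x4 in, x2 out → z = 519/11
No improving column remains; optimal.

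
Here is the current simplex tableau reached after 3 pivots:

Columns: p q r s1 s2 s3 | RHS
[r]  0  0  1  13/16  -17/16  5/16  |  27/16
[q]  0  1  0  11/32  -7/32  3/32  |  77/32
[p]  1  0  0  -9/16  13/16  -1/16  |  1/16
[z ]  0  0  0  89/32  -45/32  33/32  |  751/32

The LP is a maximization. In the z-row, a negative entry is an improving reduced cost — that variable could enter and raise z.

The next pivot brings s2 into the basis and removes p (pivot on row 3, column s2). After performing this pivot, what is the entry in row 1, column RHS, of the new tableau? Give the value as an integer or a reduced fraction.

Pivot element is row 3, column s2: 13/16.
Normalize row 3: new (row 3, RHS) = (1/16)/(13/16) = 1/13.
row 1 ← row 1 − (-17/16)·(new row 3): 27/16 − (-17/16)·(1/13) = 23/13.

23/13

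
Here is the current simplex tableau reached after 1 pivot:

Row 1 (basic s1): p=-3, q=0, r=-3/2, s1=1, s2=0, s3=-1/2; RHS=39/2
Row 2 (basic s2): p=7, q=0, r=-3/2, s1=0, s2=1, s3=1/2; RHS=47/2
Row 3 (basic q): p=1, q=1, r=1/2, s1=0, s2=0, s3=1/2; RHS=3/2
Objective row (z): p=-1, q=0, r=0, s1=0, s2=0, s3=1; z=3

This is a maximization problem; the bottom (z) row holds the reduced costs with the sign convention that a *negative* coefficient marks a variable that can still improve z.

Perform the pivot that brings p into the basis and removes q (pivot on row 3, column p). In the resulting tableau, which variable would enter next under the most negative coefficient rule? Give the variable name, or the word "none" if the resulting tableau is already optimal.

none

Pivot element 1. New z-row = old z-row − (-1)·(row 3/1).
Updated z-row coefficients: p: 0, q: 1, r: 1/2, s1: 0, s2: 0, s3: 3/2.
No coefficient is strictly negative; the tableau after this pivot is optimal.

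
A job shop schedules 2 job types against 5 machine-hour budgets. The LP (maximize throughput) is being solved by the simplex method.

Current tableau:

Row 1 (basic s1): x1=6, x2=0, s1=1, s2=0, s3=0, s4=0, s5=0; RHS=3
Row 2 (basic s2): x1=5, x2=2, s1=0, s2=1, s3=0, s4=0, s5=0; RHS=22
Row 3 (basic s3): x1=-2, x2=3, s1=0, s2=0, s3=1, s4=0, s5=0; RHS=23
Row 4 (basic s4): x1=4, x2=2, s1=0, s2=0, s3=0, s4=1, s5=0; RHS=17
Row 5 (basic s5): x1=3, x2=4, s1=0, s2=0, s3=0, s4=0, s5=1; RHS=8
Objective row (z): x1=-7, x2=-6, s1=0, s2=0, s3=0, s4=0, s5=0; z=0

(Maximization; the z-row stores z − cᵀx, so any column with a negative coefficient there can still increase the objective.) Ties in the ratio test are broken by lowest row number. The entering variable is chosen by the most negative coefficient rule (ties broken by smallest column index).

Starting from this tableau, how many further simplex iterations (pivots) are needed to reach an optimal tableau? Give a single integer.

pivot: x1 in, s1 out → z = 7/2
pivot: x2 in, s5 out → z = 53/4
No improving column remains; optimal.

2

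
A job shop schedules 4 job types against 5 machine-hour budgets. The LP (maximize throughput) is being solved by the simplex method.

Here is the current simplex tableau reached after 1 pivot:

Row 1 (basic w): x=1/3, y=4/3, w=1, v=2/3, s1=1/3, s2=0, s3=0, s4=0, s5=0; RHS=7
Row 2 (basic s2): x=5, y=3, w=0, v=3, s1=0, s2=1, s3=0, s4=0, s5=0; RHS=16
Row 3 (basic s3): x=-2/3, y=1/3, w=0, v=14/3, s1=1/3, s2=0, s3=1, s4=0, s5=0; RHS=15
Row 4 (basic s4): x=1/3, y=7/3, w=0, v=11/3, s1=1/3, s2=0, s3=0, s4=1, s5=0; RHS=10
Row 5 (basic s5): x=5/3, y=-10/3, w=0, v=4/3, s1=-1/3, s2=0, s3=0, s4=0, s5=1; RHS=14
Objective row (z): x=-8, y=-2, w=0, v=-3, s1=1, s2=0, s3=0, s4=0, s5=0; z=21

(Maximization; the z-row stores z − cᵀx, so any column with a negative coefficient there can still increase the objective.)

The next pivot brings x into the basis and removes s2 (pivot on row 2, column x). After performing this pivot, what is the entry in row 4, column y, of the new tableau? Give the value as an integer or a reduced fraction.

32/15

Pivot element is row 2, column x: 5.
Normalize row 2: new (row 2, y) = 3/5 = 3/5.
row 4 ← row 4 − (1/3)·(new row 2): 7/3 − (1/3)·(3/5) = 32/15.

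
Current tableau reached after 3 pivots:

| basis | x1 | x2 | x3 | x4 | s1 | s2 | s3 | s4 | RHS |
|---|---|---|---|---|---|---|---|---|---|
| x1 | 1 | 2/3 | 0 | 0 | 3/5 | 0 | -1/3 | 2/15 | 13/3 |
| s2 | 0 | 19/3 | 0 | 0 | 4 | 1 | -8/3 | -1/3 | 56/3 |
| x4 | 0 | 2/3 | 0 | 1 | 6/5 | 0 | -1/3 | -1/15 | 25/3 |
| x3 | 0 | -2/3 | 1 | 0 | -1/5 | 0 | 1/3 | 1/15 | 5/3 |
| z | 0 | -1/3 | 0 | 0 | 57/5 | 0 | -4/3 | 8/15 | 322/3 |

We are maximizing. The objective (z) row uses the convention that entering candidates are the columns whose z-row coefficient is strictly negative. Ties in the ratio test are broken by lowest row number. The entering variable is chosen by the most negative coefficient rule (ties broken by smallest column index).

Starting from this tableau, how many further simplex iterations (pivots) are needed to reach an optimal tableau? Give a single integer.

2

pivot: s3 in, x3 out → z = 114
pivot: x2 in, s2 out → z = 210
No improving column remains; optimal.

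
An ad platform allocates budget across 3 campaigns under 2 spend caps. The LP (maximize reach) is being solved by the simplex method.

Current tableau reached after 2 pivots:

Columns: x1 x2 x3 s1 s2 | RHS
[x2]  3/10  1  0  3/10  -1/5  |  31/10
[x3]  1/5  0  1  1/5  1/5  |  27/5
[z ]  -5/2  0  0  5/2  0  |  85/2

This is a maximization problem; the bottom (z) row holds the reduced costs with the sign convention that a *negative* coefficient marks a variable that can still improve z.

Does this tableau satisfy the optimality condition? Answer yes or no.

no

Column x1 has objective-row coefficient -5/2, which is negative; an improving pivot exists, so not yet optimal.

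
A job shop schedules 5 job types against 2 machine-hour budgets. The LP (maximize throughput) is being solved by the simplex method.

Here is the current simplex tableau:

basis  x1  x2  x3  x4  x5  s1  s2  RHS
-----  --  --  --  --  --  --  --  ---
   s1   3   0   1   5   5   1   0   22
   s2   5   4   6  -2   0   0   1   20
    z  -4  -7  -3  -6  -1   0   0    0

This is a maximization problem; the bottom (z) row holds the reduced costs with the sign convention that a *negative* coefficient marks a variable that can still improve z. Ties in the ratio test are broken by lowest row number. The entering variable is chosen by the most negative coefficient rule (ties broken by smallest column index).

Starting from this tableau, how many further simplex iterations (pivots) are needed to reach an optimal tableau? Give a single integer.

2

pivot: x2 in, s2 out → z = 35
pivot: x4 in, s1 out → z = 384/5
No improving column remains; optimal.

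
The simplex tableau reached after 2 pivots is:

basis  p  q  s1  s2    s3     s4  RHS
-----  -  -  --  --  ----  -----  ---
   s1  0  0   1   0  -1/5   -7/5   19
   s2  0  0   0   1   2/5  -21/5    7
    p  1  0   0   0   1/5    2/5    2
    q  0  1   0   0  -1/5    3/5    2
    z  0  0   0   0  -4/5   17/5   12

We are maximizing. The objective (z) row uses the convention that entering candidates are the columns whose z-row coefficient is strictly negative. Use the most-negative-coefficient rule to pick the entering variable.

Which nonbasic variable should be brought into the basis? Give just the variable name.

Objective-row coefficients: p: 0, q: 0, s1: 0, s2: 0, s3: -4/5, s4: 17/5.
The most negative is -4/5 in column s3, so s3 enters.

s3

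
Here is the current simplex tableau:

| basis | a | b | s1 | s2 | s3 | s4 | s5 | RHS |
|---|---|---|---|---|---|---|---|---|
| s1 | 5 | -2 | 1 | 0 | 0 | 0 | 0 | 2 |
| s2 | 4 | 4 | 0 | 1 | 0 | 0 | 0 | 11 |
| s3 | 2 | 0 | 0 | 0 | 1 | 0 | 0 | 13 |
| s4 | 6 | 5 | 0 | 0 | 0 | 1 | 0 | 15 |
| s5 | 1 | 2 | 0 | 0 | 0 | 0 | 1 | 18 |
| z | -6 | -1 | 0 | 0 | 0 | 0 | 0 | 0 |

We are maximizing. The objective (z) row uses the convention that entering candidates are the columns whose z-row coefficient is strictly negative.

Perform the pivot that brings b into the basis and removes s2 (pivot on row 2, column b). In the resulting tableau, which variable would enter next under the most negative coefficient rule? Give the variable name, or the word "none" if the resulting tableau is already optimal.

a

Pivot element 4. New z-row = old z-row − (-1)·(row 2/4).
Updated z-row coefficients: a: -5, b: 0, s1: 0, s2: 1/4, s3: 0, s4: 0, s5: 0.
The most negative is -5 in column a, so a would enter next.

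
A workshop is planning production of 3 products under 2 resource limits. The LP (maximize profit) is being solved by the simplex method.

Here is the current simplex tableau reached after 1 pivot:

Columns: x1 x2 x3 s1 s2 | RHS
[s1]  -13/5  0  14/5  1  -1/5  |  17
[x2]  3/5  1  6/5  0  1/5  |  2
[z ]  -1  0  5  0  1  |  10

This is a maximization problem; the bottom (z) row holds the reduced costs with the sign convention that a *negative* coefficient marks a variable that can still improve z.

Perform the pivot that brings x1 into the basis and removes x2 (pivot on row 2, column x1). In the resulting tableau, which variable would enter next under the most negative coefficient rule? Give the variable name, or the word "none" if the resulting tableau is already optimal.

none

Pivot element 3/5. New z-row = old z-row − (-1)·(row 2/(3/5)).
Updated z-row coefficients: x1: 0, x2: 5/3, x3: 7, s1: 0, s2: 4/3.
No coefficient is strictly negative; the tableau after this pivot is optimal.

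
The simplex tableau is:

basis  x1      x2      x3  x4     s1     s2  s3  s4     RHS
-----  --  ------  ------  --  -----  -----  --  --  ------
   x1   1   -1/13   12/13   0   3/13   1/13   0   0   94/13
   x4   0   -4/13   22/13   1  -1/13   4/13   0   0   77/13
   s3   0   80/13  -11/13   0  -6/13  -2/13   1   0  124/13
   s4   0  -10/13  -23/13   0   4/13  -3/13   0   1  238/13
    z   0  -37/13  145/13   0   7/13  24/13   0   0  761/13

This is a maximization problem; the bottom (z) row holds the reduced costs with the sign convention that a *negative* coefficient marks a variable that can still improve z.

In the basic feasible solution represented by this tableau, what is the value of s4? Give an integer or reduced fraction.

s4 is basic (row 4); its value is the RHS of that row: 238/13.

238/13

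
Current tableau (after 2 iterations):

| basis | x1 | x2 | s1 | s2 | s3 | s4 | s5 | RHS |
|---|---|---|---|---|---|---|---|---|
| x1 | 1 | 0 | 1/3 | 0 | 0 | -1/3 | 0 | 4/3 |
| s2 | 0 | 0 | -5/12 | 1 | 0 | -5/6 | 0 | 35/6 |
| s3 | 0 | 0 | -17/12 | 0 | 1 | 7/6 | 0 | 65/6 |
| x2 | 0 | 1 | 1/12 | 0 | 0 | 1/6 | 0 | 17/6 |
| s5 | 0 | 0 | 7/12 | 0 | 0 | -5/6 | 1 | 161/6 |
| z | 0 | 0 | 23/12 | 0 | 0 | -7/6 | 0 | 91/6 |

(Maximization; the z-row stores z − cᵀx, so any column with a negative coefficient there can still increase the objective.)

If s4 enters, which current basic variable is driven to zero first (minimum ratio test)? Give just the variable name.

Ratios: row 1 (x1): entry -1/3 ≤ 0, skip; row 2 (s2): entry -5/6 ≤ 0, skip; row 3 (s3): (65/6)/(7/6) = 65/7; row 4 (x2): (17/6)/(1/6) = 17; row 5 (s5): entry -5/6 ≤ 0, skip.
Minimum ratio 65/7 is in the s3 row, so s3 leaves.

s3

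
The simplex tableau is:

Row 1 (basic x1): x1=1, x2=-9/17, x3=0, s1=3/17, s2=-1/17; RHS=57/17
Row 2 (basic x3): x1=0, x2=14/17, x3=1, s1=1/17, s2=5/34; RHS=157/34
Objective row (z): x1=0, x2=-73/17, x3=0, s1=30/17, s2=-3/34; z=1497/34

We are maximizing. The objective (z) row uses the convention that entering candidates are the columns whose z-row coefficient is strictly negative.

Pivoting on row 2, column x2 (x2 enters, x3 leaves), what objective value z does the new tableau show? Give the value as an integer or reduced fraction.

Minimum ratio for x2: (157/34)/(14/17) = 157/28.
z changes by −(z-row coeff of x2)·ratio = −(-73/17)·(157/28) = 11461/476.
New z = 1497/34 + (11461/476) = 1907/28.

1907/28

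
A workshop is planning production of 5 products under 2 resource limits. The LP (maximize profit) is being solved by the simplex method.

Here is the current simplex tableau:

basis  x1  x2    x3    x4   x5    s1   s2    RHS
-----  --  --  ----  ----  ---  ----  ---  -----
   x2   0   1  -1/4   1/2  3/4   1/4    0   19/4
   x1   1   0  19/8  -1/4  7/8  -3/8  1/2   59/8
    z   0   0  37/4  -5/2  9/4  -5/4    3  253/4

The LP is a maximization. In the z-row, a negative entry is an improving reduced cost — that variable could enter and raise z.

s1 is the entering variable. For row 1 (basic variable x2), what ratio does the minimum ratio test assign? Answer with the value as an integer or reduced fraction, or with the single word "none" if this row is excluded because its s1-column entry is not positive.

19

Ratio = RHS / (s1 entry) = (19/4) / (1/4) = 19.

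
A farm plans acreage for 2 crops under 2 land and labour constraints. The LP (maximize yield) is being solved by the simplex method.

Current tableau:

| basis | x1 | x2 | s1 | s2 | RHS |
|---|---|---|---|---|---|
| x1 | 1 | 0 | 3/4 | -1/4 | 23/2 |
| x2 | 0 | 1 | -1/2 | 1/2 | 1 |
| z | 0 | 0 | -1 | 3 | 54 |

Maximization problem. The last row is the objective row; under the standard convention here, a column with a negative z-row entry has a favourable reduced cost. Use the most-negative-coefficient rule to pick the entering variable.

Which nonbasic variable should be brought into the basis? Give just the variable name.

s1

Objective-row coefficients: x1: 0, x2: 0, s1: -1, s2: 3.
The most negative is -1 in column s1, so s1 enters.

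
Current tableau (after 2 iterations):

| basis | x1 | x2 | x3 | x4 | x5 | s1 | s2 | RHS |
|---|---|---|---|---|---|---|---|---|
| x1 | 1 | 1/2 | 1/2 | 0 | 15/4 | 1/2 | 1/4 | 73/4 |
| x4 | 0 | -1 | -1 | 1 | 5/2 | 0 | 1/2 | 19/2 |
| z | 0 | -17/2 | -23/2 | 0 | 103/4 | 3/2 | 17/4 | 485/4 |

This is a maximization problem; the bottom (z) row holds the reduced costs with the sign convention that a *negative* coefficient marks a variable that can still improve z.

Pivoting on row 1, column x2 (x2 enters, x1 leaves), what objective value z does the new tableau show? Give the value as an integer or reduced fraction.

863/2

Minimum ratio for x2: (73/4)/(1/2) = 73/2.
z changes by −(z-row coeff of x2)·ratio = −(-17/2)·(73/2) = 1241/4.
New z = 485/4 + (1241/4) = 863/2.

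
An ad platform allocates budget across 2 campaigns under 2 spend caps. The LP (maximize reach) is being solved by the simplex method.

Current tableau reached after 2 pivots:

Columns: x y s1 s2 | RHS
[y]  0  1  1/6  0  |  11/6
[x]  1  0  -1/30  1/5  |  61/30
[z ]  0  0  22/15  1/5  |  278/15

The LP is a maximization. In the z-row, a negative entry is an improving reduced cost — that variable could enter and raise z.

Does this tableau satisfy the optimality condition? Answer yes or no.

yes

No objective-row coefficient is strictly negative, so no entering variable exists; the tableau is optimal.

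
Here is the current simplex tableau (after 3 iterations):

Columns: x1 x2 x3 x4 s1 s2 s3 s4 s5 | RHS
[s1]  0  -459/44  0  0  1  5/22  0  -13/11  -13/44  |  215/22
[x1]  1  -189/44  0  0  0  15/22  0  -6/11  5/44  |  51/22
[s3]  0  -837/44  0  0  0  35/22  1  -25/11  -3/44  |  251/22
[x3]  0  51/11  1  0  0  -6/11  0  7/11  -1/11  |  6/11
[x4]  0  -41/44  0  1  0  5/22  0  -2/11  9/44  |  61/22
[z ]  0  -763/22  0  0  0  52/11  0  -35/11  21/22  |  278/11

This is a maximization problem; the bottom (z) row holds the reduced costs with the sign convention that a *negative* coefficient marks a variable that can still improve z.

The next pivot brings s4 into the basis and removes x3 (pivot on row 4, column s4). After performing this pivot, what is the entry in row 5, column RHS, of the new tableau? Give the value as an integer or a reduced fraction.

41/14

Pivot element is row 4, column s4: 7/11.
Normalize row 4: new (row 4, RHS) = (6/11)/(7/11) = 6/7.
row 5 ← row 5 − (-2/11)·(new row 4): 61/22 − (-2/11)·(6/7) = 41/14.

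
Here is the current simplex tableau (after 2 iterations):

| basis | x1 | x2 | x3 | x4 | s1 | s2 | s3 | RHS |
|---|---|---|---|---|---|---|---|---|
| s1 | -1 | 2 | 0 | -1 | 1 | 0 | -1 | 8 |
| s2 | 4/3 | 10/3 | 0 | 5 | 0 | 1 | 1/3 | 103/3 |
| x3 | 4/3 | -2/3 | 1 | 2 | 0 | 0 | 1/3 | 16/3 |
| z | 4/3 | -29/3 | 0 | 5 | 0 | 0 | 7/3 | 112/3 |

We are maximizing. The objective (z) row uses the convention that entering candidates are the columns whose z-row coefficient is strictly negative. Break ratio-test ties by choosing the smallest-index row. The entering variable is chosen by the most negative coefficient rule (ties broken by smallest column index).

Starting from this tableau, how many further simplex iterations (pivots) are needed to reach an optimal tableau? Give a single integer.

pivot: x2 in, s1 out → z = 76
pivot: x1 in, s2 out → z = 201/2
pivot: s3 in, x1 out → z = 409/4
No improving column remains; optimal.

3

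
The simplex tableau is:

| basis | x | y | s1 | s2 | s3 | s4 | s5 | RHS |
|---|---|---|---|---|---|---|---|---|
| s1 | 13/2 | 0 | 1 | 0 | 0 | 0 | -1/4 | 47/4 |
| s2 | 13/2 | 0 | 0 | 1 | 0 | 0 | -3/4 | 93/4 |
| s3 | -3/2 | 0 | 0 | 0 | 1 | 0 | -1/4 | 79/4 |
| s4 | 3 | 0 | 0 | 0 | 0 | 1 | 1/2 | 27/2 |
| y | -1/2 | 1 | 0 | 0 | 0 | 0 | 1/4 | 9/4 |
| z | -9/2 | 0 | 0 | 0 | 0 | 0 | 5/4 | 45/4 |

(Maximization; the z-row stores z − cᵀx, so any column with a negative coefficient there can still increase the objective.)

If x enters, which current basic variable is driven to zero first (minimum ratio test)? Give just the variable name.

s1

Ratios: row 1 (s1): (47/4)/(13/2) = 47/26; row 2 (s2): (93/4)/(13/2) = 93/26; row 3 (s3): entry -3/2 ≤ 0, skip; row 4 (s4): (27/2)/3 = 9/2; row 5 (y): entry -1/2 ≤ 0, skip.
Minimum ratio 47/26 is in the s1 row, so s1 leaves.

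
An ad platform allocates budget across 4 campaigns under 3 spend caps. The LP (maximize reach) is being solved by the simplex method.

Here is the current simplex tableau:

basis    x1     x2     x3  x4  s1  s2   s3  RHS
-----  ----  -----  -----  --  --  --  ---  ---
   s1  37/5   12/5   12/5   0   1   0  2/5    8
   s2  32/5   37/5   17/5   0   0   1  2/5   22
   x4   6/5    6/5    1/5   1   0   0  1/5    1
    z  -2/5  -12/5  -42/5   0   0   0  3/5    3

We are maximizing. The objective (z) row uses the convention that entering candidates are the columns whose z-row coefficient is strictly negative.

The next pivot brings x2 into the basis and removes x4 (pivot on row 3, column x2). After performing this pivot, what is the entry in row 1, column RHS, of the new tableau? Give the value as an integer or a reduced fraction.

Pivot element is row 3, column x2: 6/5.
Normalize row 3: new (row 3, RHS) = 1/(6/5) = 5/6.
row 1 ← row 1 − (12/5)·(new row 3): 8 − (12/5)·(5/6) = 6.

6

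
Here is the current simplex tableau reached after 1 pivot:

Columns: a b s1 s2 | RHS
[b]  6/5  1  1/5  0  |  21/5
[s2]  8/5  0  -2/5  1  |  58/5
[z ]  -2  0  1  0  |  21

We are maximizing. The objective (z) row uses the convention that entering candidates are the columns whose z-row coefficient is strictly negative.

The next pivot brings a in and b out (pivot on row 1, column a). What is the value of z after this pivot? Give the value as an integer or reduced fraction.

28

Minimum ratio for a: (21/5)/(6/5) = 7/2.
z changes by −(z-row coeff of a)·ratio = −(-2)·(7/2) = 7.
New z = 21 + 7 = 28.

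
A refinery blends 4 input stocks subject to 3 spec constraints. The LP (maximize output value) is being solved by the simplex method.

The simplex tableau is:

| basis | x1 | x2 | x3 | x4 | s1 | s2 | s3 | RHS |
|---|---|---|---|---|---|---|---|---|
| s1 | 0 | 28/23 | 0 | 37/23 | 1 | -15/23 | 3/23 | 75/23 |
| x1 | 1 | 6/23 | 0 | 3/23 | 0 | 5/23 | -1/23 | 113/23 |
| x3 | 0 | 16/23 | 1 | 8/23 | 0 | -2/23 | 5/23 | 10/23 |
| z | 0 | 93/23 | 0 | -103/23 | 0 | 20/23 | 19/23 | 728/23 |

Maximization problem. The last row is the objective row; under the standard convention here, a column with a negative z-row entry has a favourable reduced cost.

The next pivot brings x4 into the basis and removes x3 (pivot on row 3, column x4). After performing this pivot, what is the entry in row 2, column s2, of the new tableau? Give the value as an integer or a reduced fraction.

1/4

Pivot element is row 3, column x4: 8/23.
Normalize row 3: new (row 3, s2) = (-2/23)/(8/23) = -1/4.
row 2 ← row 2 − (3/23)·(new row 3): 5/23 − (3/23)·(-1/4) = 1/4.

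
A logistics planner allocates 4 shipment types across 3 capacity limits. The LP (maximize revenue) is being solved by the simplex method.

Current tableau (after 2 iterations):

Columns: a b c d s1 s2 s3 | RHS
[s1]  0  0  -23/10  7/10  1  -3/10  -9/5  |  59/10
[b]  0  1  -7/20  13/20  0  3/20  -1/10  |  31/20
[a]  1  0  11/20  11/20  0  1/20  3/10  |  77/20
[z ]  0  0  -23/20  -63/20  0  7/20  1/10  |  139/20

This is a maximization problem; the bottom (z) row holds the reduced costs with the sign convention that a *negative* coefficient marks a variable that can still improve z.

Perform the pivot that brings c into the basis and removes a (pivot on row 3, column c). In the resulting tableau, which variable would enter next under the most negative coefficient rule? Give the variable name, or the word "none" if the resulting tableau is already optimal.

d

Pivot element 11/20. New z-row = old z-row − (-23/20)·(row 3/(11/20)).
Updated z-row coefficients: a: 23/11, b: 0, c: 0, d: -2, s1: 0, s2: 5/11, s3: 8/11.
The most negative is -2 in column d, so d would enter next.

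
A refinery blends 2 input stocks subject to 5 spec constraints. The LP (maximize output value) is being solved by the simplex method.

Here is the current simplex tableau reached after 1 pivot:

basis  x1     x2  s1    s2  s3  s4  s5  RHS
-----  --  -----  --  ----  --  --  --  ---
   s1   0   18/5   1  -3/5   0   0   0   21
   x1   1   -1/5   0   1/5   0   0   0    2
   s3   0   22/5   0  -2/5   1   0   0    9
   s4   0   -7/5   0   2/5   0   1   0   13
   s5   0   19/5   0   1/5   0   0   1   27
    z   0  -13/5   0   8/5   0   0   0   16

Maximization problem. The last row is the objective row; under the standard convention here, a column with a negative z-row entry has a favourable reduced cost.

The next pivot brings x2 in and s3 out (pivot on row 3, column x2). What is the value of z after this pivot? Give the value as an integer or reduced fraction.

469/22

Minimum ratio for x2: 9/(22/5) = 45/22.
z changes by −(z-row coeff of x2)·ratio = −(-13/5)·(45/22) = 117/22.
New z = 16 + (117/22) = 469/22.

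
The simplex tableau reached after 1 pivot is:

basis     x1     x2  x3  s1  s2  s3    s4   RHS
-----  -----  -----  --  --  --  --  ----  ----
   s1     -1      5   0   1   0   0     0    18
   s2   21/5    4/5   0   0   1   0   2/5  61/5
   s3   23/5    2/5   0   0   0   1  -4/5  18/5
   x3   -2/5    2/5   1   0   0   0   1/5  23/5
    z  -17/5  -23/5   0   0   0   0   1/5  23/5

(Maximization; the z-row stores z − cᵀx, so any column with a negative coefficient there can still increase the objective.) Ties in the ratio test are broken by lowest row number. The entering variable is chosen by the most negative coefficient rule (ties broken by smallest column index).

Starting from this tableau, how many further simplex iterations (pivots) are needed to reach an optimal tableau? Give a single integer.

3

pivot: x2 in, s1 out → z = 529/25
pivot: x1 in, s3 out → z = 301/13
pivot: s4 in, s2 out → z = 3563/134
No improving column remains; optimal.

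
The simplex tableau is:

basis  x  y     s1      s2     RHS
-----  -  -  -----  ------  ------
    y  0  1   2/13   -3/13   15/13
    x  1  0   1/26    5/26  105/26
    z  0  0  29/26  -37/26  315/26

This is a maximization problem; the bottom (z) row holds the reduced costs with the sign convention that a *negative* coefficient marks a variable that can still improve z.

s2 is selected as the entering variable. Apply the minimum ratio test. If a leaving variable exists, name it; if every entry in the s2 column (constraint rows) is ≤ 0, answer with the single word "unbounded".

Ratios: row 1 (y): entry -3/13 ≤ 0, skip; row 2 (x): (105/26)/(5/26) = 21.
Minimum ratio is in the x row, so x leaves.

x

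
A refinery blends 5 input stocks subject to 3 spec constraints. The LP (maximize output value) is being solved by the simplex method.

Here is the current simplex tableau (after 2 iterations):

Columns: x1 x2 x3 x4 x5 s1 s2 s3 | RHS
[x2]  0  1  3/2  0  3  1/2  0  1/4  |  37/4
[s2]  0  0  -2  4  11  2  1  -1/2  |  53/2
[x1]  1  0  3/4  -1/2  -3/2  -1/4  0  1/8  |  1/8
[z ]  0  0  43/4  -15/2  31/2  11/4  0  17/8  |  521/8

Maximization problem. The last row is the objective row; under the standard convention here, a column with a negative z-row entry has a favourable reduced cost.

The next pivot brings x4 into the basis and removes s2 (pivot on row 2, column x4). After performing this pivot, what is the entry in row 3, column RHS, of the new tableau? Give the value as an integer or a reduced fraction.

Pivot element is row 2, column x4: 4.
Normalize row 2: new (row 2, RHS) = (53/2)/4 = 53/8.
row 3 ← row 3 − (-1/2)·(new row 2): 1/8 − (-1/2)·(53/8) = 55/16.

55/16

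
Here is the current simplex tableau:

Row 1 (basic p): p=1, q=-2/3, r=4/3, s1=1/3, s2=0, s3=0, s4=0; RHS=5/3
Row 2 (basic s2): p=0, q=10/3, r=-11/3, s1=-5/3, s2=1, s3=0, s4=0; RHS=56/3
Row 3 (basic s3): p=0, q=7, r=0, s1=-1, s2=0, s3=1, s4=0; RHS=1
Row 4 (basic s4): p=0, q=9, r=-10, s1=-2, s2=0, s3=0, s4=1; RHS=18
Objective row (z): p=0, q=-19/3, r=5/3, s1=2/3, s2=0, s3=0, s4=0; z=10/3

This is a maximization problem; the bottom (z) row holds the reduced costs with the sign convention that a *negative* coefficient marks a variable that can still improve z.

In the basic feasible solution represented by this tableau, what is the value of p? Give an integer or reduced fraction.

5/3

p is basic (row 1); its value is the RHS of that row: 5/3.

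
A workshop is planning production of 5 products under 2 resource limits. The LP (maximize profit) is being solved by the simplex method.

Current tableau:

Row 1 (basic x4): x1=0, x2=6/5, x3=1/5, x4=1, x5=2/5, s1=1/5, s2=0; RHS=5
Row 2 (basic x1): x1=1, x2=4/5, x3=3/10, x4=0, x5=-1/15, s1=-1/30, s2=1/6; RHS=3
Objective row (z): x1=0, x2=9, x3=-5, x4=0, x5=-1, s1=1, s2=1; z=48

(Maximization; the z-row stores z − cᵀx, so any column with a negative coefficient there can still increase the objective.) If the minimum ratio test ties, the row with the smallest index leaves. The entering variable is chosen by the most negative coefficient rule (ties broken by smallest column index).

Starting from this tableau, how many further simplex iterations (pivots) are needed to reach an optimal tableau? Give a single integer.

pivot: x3 in, x1 out → z = 98
pivot: x5 in, x4 out → z = 449/4
No improving column remains; optimal.

2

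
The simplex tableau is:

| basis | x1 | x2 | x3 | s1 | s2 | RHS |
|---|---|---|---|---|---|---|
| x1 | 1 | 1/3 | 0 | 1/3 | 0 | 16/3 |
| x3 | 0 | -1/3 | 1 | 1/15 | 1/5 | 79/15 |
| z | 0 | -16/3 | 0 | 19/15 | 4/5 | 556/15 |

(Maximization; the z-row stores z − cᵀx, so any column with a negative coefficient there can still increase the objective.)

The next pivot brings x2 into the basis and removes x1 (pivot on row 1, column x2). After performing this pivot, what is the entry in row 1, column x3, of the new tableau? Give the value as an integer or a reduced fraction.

0

Pivot element is row 1, column x2: 1/3.
Normalize row 1: new (row 1, x3) = 0/(1/3) = 0.
Row 1 is the pivot row, so the entry is 0.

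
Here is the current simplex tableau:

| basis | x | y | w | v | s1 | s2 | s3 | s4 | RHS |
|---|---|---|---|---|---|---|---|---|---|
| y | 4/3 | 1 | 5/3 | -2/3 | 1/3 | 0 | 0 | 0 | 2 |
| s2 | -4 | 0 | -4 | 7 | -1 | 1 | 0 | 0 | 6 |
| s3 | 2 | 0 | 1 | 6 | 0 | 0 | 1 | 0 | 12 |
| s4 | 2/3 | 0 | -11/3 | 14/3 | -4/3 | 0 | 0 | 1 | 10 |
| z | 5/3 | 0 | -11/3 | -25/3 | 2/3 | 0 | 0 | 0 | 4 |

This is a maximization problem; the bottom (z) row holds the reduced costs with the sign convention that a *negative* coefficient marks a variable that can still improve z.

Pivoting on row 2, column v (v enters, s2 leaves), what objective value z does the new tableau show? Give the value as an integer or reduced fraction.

78/7

Minimum ratio for v: 6/7 = 6/7.
z changes by −(z-row coeff of v)·ratio = −(-25/3)·(6/7) = 50/7.
New z = 4 + (50/7) = 78/7.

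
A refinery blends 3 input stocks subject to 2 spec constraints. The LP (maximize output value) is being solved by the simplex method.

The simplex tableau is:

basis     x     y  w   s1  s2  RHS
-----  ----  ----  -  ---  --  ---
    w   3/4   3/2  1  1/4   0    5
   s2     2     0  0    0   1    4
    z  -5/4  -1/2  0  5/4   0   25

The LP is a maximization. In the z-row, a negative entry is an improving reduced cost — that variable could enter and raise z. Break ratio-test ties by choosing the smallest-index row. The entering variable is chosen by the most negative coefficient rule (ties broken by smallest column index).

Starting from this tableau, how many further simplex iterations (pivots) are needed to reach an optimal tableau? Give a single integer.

pivot: x in, s2 out → z = 55/2
pivot: y in, w out → z = 86/3
No improving column remains; optimal.

2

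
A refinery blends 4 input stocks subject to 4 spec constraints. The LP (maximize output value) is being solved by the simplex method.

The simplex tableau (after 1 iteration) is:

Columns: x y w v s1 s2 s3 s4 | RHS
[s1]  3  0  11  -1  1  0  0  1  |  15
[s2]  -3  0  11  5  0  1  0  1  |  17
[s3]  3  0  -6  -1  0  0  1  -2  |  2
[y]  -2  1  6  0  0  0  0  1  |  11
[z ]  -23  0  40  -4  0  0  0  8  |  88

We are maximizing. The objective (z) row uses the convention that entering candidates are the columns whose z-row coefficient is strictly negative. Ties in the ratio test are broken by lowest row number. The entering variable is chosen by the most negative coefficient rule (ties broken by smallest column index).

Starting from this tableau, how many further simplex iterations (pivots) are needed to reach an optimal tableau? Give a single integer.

pivot: x in, s3 out → z = 310/3
pivot: v in, s2 out → z = 635/4
pivot: s4 in, s1 out → z = 1219/6
No improving column remains; optimal.

3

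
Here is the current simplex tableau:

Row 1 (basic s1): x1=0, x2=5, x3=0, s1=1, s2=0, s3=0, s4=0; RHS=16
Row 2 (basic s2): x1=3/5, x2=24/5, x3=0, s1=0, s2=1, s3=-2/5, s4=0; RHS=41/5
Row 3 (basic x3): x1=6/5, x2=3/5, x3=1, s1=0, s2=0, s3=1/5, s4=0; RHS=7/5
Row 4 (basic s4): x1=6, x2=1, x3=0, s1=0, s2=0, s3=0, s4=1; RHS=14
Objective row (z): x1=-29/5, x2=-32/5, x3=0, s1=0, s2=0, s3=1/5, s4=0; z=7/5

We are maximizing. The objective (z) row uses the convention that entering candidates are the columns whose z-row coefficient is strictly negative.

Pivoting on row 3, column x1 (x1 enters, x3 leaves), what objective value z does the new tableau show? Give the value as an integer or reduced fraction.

Minimum ratio for x1: (7/5)/(6/5) = 7/6.
z changes by −(z-row coeff of x1)·ratio = −(-29/5)·(7/6) = 203/30.
New z = 7/5 + (203/30) = 49/6.

49/6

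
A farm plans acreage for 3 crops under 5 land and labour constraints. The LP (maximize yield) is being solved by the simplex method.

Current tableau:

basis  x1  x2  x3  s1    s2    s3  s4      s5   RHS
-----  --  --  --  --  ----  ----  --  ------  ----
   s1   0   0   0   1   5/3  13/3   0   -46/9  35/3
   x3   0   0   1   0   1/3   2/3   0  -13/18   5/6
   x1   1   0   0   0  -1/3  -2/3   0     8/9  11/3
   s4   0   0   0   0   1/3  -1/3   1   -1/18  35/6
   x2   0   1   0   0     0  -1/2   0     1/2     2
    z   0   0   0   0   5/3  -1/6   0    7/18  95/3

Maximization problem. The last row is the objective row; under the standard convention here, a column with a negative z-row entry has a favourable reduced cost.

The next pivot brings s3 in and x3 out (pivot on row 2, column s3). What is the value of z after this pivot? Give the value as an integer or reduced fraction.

255/8

Minimum ratio for s3: (5/6)/(2/3) = 5/4.
z changes by −(z-row coeff of s3)·ratio = −(-1/6)·(5/4) = 5/24.
New z = 95/3 + (5/24) = 255/8.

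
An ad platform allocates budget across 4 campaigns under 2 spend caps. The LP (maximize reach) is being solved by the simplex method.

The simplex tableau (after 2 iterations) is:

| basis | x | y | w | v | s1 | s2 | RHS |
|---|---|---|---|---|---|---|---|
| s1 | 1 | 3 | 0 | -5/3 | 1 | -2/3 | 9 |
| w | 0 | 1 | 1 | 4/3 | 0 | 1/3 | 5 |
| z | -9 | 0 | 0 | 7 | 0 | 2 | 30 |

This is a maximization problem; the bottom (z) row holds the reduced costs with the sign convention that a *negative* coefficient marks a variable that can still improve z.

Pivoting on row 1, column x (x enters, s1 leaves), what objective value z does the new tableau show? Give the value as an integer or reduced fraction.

111

Minimum ratio for x: 9/1 = 9.
z changes by −(z-row coeff of x)·ratio = −(-9)·9 = 81.
New z = 30 + 81 = 111.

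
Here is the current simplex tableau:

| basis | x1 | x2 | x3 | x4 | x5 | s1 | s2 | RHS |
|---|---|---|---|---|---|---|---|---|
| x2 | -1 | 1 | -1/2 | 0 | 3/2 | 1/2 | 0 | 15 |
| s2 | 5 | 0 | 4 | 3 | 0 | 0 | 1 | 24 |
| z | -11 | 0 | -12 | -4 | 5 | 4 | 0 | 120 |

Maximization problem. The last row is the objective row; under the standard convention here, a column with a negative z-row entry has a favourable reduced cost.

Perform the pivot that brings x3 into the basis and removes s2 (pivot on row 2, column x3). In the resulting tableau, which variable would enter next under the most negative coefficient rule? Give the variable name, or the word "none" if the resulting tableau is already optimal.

Pivot element 4. New z-row = old z-row − (-12)·(row 2/4).
Updated z-row coefficients: x1: 4, x2: 0, x3: 0, x4: 5, x5: 5, s1: 4, s2: 3.
No coefficient is strictly negative; the tableau after this pivot is optimal.

none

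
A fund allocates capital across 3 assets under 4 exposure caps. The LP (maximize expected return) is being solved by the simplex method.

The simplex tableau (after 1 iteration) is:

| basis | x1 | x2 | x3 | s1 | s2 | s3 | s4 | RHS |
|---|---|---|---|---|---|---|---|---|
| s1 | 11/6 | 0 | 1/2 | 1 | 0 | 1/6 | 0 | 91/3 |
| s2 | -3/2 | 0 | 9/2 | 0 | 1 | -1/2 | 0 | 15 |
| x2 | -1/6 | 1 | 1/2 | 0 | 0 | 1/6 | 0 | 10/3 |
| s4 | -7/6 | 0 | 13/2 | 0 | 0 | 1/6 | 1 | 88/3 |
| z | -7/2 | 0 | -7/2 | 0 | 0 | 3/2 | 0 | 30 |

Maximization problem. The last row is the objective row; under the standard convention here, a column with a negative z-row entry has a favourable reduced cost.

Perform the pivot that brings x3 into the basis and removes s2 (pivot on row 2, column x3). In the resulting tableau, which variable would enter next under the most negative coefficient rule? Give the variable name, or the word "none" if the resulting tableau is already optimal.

Pivot element 9/2. New z-row = old z-row − (-7/2)·(row 2/(9/2)).
Updated z-row coefficients: x1: -14/3, x2: 0, x3: 0, s1: 0, s2: 7/9, s3: 10/9, s4: 0.
The most negative is -14/3 in column x1, so x1 would enter next.

x1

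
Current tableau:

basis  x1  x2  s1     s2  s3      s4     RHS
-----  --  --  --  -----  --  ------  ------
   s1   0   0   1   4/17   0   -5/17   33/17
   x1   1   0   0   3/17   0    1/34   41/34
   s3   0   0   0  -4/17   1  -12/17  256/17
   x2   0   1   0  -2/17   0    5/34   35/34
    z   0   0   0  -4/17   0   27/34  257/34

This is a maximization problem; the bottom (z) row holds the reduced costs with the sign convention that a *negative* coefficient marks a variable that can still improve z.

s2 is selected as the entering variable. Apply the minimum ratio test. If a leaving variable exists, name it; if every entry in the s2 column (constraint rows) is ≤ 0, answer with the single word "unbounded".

x1

Ratios: row 1 (s1): (33/17)/(4/17) = 33/4; row 2 (x1): (41/34)/(3/17) = 41/6; row 3 (s3): entry -4/17 ≤ 0, skip; row 4 (x2): entry -2/17 ≤ 0, skip.
Minimum ratio is in the x1 row, so x1 leaves.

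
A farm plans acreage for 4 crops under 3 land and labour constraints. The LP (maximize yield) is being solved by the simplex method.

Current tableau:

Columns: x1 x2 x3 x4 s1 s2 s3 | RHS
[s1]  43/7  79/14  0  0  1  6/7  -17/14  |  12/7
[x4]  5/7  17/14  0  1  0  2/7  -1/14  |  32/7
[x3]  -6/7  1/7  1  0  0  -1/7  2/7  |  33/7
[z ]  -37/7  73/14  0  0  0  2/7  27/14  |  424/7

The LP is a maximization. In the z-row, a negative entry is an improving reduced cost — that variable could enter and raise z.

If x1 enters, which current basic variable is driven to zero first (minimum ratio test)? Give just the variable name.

s1

Ratios: row 1 (s1): (12/7)/(43/7) = 12/43; row 2 (x4): (32/7)/(5/7) = 32/5; row 3 (x3): entry -6/7 ≤ 0, skip.
Minimum ratio 12/43 is in the s1 row, so s1 leaves.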